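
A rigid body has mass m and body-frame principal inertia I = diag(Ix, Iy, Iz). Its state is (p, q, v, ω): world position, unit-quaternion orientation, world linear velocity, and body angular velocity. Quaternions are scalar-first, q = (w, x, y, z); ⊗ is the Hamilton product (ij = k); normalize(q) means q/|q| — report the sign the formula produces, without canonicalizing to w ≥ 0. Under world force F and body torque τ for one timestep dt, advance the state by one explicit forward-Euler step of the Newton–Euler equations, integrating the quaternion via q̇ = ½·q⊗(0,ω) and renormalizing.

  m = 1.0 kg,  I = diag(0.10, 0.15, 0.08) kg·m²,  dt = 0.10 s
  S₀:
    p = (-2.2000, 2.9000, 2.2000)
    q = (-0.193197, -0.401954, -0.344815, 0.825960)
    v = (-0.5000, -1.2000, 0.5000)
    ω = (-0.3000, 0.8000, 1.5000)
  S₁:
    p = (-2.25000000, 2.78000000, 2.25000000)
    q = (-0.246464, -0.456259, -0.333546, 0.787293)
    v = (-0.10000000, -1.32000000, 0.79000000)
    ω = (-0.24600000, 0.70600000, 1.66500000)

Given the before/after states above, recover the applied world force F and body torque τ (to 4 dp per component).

velocity change Δv = (0.40000000, -0.12000000, 0.29000000)
m·(v₁−v₀)/dt = (4.0000, -1.2000, 2.9000)
Δω = ω₁−ω₀ = (0.05400000, -0.09400000, 0.16500000)
τ = I·(Δω/dt) + ω₀×(Iω₀) = (-0.0300, -0.1500, 0.1200)

F = (4.0000, -1.2000, 2.9000)
τ = (-0.0300, -0.1500, 0.1200)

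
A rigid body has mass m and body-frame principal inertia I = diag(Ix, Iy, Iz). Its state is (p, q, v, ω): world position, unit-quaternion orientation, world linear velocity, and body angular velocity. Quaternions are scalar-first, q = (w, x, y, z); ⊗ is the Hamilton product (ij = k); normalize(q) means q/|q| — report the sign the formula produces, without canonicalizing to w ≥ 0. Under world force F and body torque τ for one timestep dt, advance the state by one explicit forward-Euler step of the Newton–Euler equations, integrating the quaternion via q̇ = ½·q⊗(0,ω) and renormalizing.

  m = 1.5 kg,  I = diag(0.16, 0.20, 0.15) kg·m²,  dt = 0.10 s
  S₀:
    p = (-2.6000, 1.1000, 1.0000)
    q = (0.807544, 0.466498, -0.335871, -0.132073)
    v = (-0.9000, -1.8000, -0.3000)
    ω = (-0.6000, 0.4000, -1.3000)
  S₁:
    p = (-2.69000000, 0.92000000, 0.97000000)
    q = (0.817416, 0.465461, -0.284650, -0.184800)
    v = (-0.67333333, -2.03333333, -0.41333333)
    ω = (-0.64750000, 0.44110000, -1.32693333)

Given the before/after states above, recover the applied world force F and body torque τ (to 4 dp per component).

Δω = ω₁−ω₀ = (-0.04750000, 0.04110000, -0.02693333)
applied torque τ = (-0.0500, 0.0900, -0.0500)
Δv = v₁−v₀ = (0.22666667, -0.23333333, -0.11333333)
F = m·Δv/dt = (3.4000, -3.5000, -1.7000)

F = (3.4000, -3.5000, -1.7000)
τ = (-0.0500, 0.0900, -0.0500)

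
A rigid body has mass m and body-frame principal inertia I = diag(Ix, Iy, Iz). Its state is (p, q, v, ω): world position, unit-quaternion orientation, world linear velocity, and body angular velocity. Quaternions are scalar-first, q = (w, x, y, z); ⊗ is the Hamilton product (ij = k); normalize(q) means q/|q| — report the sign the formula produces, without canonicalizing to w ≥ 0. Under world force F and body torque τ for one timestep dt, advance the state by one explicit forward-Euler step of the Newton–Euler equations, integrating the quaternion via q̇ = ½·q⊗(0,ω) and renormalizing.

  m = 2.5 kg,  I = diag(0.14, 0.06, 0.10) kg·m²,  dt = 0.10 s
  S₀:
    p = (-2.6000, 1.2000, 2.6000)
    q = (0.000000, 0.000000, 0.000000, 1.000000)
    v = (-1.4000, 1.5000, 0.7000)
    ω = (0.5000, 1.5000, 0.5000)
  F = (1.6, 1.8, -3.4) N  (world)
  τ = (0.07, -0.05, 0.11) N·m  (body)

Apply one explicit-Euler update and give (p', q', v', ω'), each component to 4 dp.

p' = (-2.7400, 1.3500, 2.6700)
q' = (-0.0249, -0.0747, 0.0249, 0.9966)
v' = (-1.3360, 1.5720, 0.5640)
ω' = (0.5286, 1.4000, 0.6700)

p + v·dt = (-2.7400, 1.3500, 2.6700)
v' = v + a·dt = (-1.3360, 1.5720, 0.5640)
angular accel α = (0.2857, -1.0000, 1.7000)
new body rate ω' = (0.5286, 1.4000, 0.6700)
2q̇ = q⊗(0,ω) = (-0.5000000, -1.5000000, 0.5000000, 0.0000000)
updated quaternion q' = (-0.0249, -0.0747, 0.0249, 0.9966)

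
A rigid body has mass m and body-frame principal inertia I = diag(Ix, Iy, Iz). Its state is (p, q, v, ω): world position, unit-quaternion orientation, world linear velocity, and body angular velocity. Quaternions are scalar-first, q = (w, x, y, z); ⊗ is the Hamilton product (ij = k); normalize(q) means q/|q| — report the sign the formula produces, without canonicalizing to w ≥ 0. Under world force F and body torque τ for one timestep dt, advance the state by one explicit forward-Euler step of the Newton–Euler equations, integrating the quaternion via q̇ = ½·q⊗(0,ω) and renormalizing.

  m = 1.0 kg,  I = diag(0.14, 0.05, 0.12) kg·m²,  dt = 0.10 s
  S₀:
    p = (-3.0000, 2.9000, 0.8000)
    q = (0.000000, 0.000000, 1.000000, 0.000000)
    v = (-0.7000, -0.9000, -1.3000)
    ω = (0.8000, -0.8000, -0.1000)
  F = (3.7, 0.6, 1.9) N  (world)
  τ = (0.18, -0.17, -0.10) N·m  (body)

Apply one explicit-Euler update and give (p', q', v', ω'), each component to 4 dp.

(τ − ω×Iω)/I = (1.2457, -3.3680, -1.3133)
ω + α·dt = (0.9246, -1.1368, -0.2313)
2q̇ = q⊗(0,ω) = (0.8000000, -0.1000000, 0.0000000, -0.8000000)
q' = normalize(q + ½dt·q⊗(0,ω)) = (0.0399, -0.0050, 0.9984, -0.0399)
p' = p + v·dt = (-3.0700, 2.8100, 0.6700)
v' = v + a·dt = (-0.3300, -0.8400, -1.1100)

p' = (-3.0700, 2.8100, 0.6700)
q' = (0.0399, -0.0050, 0.9984, -0.0399)
v' = (-0.3300, -0.8400, -1.1100)
ω' = (0.9246, -1.1368, -0.2313)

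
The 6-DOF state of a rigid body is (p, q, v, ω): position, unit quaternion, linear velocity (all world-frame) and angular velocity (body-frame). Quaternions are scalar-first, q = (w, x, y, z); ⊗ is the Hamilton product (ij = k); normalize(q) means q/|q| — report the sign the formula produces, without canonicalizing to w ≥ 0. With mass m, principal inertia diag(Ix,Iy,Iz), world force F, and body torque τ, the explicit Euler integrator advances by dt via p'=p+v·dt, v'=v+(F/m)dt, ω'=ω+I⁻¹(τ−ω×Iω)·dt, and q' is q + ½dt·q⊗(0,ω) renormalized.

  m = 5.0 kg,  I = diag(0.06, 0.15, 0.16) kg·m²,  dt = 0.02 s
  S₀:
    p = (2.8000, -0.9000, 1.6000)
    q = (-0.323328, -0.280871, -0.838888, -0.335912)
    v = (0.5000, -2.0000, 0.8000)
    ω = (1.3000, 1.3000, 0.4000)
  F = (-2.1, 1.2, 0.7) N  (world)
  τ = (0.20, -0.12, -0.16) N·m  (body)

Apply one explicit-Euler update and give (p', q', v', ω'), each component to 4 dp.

p' = (2.8100, -0.9400, 1.6160)
q' = (-0.3074, -0.2840, -0.8462, -0.3299)
v' = (0.4916, -1.9952, 0.8028)
ω' = (1.3649, 1.2909, 0.3610)

a = F/m = (-0.4200, 0.2400, 0.1400)
p + v·dt = (2.8100, -0.9400, 1.6160)
v + (F/m)dt = (0.4916, -1.9952, 0.8028)
gyro term ω×Iω = (0.0052, -0.0520, 0.1521)
angular accel α = (3.2467, -0.4533, -1.9506)
ω' = ω + α·dt = (1.3649, 1.2909, 0.3610)
Hamilton product q⊗(0,ω) = (1.5900515, -0.3191960, -0.7446636, 0.5960909)
updated quaternion q' = (-0.3074, -0.2840, -0.8462, -0.3299)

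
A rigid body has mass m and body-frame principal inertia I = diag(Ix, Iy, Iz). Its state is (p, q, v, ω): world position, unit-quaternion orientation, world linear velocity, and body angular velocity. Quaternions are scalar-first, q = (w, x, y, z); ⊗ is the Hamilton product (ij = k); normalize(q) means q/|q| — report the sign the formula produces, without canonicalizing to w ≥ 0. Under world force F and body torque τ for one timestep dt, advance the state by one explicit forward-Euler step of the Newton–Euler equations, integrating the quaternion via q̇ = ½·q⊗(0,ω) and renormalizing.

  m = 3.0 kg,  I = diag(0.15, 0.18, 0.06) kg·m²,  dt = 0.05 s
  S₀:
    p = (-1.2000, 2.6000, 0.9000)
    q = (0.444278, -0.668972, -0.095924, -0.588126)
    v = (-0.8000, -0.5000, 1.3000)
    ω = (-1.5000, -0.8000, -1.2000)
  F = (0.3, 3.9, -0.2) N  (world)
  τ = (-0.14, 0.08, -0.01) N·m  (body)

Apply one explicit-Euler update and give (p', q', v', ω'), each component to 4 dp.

new position p' = (-1.2400, 2.5750, 0.9650)
v' = v + a·dt = (-0.7950, -0.4350, 1.2967)
precession coupling ω×(Iω) = (-0.1152, 0.1620, 0.0360)
angular accel α = (-0.1653, -0.4556, -0.7667)
ω + α·dt = (-1.5083, -0.8228, -1.2383)
Hamilton product q⊗(0,ω) = (-1.7859484, -1.0218090, -0.2759998, -0.1418420)
updated quaternion q' = (0.3991, -0.6936, -0.1027, -0.5909)

p' = (-1.2400, 2.5750, 0.9650)
q' = (0.3991, -0.6936, -0.1027, -0.5909)
v' = (-0.7950, -0.4350, 1.2967)
ω' = (-1.5083, -0.8228, -1.2383)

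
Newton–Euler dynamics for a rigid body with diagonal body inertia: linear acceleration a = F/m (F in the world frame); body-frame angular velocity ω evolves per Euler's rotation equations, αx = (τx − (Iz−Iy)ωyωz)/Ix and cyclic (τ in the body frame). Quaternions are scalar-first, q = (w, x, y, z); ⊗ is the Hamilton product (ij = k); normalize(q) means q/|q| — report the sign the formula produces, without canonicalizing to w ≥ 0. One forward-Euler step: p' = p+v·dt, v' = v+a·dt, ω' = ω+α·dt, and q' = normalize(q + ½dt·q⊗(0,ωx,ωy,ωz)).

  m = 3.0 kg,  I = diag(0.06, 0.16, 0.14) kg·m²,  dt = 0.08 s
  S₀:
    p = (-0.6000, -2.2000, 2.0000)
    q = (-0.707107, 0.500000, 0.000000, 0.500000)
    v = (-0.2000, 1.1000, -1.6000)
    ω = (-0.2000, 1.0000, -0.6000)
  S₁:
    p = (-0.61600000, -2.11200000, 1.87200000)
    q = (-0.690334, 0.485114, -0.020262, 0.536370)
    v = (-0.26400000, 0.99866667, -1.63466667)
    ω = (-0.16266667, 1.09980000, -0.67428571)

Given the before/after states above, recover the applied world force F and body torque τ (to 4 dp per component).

F = (-2.4000, -3.8000, -1.3000)
τ = (0.0400, 0.1900, -0.1500)

ω₁ − ω₀ = (0.03733333, 0.09980000, -0.07428571)
applied torque τ = (0.0400, 0.1900, -0.1500)
velocity change Δv = (-0.06400000, -0.10133333, -0.03466667)
F = m·Δv/dt = (-2.4000, -3.8000, -1.3000)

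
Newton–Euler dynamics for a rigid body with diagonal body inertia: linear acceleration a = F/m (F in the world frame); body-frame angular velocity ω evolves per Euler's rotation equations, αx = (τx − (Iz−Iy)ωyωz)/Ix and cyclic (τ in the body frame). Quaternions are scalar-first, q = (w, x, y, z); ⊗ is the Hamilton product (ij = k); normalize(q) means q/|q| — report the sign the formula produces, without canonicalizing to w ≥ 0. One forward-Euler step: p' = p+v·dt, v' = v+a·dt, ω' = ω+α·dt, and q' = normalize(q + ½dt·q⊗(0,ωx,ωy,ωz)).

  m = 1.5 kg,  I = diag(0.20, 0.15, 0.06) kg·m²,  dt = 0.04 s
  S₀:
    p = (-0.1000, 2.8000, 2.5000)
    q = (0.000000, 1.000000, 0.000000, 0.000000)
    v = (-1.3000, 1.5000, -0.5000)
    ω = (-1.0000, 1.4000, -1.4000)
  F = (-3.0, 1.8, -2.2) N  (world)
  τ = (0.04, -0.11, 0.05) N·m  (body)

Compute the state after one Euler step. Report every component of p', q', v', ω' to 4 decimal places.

p' = p + v·dt = (-0.1520, 2.8600, 2.4800)
new velocity v' = (-1.3800, 1.5480, -0.5587)
precession coupling ω×(Iω) = (0.1764, 0.1960, 0.0700)
(τ − ω×Iω)/I = (-0.6820, -2.0400, -0.3333)
ω + α·dt = (-1.0273, 1.3184, -1.4133)
q⊗(0,ω) = (1.0000000, 0.0000000, 1.4000000, 1.4000000)
q + ½dt·q⊗(0,ω), renormalized = (0.0200, 0.9990, 0.0280, 0.0280)

p' = (-0.1520, 2.8600, 2.4800)
q' = (0.0200, 0.9990, 0.0280, 0.0280)
v' = (-1.3800, 1.5480, -0.5587)
ω' = (-1.0273, 1.3184, -1.4133)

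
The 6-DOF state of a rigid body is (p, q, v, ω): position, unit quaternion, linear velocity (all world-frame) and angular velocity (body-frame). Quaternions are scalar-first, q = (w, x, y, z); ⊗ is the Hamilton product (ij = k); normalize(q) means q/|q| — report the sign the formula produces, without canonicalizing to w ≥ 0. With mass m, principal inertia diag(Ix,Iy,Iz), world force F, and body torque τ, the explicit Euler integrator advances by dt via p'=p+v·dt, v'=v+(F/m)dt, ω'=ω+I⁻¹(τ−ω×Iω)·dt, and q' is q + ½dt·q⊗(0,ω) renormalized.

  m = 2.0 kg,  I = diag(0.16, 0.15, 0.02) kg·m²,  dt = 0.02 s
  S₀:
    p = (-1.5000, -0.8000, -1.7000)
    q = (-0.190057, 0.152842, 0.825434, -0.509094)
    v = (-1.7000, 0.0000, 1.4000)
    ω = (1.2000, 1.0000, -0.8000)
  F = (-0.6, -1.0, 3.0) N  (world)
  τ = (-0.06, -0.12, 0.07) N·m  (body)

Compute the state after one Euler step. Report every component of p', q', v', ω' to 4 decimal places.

p' = (-1.5340, -0.8000, -1.6720)
q' = (-0.2042, 0.1490, 0.8185, -0.5159)
v' = (-1.7060, -0.0100, 1.4300)
ω' = (1.1795, 1.0019, -0.7180)

precession coupling ω×(Iω) = (0.1040, -0.1344, -0.0120)
angular accel α = (-1.0250, 0.0960, 4.1000)
ω' = ω + α·dt = (1.1795, 1.0019, -0.7180)
2q̇ = q⊗(0,ω) = (-1.4161196, -0.3793216, -0.6786962, -0.6856332)
updated quaternion q' = (-0.2042, 0.1490, 0.8185, -0.5159)
a = (-0.3000, -0.5000, 1.5000)
p' = p + v·dt = (-1.5340, -0.8000, -1.6720)
v' = v + a·dt = (-1.7060, -0.0100, 1.4300)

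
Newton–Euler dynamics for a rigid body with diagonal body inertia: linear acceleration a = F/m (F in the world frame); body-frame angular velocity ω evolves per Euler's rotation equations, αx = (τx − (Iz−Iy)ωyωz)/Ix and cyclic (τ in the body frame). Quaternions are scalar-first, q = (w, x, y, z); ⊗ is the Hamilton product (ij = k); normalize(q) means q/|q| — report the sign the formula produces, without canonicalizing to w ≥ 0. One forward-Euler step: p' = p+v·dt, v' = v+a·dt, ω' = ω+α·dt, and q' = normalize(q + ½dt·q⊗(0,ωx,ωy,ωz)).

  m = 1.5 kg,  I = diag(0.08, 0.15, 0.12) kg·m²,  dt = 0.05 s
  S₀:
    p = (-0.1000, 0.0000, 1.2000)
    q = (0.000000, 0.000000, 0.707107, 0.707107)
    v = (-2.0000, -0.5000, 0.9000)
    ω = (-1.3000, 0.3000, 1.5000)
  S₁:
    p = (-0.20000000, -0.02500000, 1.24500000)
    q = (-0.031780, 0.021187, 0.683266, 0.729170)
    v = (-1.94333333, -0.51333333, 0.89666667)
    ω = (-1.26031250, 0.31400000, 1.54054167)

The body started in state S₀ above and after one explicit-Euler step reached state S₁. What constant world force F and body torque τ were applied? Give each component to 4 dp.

velocity change Δv = (0.05666667, -0.01333333, -0.00333333)
F = m·Δv/dt = (1.7000, -0.4000, -0.1000)
ω₁ − ω₀ = (0.03968750, 0.01400000, 0.04054167)
precession coupling = (-0.0135, 0.0780, -0.0273)
applied torque τ = (0.0500, 0.1200, 0.0700)

F = (1.7000, -0.4000, -0.1000)
τ = (0.0500, 0.1200, 0.0700)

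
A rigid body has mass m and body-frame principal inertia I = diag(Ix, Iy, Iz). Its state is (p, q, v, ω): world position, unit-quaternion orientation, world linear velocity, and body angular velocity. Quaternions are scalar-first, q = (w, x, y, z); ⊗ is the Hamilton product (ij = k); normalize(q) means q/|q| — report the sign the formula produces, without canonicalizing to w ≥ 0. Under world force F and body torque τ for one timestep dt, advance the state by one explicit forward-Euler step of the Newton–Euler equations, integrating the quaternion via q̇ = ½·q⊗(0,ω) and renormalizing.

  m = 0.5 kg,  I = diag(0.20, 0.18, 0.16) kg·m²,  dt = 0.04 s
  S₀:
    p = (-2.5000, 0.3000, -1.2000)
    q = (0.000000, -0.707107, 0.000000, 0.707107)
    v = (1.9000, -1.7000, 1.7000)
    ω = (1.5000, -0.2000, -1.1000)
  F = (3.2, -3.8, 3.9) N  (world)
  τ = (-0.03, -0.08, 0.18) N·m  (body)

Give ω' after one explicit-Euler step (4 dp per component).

ω×(Iω) gyroscopic = (-0.0044, -0.0660, 0.0060)
angular accel α = (-0.1280, -0.0778, 1.0875)
ω + α·dt = (1.4949, -0.2031, -1.0565)

ω' = (1.4949, -0.2031, -1.0565)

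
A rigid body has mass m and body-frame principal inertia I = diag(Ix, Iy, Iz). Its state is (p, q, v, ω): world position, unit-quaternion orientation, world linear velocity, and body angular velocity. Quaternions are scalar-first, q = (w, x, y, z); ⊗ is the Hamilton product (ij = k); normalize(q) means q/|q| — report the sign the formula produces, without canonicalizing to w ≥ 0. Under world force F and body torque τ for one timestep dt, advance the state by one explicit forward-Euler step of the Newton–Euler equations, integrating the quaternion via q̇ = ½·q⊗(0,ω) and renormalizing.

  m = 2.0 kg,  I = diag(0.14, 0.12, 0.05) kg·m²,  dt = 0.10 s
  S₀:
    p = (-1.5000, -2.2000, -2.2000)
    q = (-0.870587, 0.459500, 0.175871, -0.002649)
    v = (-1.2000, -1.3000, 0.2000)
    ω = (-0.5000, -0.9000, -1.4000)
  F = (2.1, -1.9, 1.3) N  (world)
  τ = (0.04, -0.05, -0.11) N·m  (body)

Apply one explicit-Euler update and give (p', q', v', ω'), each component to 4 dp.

p' = (-1.6200, -2.3300, -2.1800)
q' = (-0.8482, 0.4671, 0.2464, 0.0419)
v' = (-1.0950, -1.3950, 0.2650)
ω' = (-0.4084, -0.9942, -1.6020)

a = F/m = (1.0500, -0.9500, 0.6500)
new position p' = (-1.6200, -2.3300, -2.1800)
new velocity v' = (-1.0950, -1.3950, 0.2650)
α = I⁻¹(τ − ω×Iω) = (0.9157, -0.9417, -2.0200)
ω' = ω + α·dt = (-0.4084, -0.9942, -1.6020)
2q̇ = q⊗(0,ω) = (0.3843253, 0.1866900, 1.4281528, 0.8932073)
q' = normalize(q + ½dt·q⊗(0,ω)) = (-0.8482, 0.4671, 0.2464, 0.0419)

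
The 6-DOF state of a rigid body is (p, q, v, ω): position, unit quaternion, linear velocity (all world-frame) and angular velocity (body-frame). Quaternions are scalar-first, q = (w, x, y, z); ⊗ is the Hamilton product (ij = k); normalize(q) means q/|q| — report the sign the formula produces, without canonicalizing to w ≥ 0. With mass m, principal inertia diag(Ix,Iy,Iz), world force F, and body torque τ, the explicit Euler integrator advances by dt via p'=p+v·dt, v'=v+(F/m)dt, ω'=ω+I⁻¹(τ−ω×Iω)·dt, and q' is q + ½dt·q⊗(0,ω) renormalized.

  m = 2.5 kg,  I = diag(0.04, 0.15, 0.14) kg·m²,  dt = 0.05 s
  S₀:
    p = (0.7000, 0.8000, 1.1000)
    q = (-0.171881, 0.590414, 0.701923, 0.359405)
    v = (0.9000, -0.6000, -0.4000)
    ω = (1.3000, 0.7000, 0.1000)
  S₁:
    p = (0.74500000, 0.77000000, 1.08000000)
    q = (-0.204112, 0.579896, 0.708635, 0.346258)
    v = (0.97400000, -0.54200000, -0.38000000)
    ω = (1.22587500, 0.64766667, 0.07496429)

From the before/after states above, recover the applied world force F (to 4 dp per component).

F = (3.7000, 2.9000, 1.0000)

v₁ − v₀ = (0.07400000, 0.05800000, 0.02000000)
F = m·Δv/dt = (3.7000, 2.9000, 1.0000)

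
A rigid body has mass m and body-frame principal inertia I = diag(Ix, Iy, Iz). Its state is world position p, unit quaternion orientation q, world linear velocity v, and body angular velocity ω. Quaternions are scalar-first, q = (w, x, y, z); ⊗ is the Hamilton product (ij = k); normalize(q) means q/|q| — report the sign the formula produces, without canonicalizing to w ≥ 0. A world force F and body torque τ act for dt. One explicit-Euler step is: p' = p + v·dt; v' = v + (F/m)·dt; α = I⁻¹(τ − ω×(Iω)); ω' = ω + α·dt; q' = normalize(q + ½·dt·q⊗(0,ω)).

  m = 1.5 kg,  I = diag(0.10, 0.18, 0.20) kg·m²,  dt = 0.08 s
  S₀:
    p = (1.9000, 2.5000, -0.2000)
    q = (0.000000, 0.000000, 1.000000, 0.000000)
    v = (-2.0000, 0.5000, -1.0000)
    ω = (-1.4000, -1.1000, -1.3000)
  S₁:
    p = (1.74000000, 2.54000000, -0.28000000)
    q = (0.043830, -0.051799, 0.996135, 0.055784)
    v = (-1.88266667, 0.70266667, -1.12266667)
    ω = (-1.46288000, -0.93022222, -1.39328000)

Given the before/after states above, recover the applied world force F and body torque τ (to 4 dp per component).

F = (2.2000, 3.8000, -2.3000)
τ = (-0.0500, 0.2000, -0.1100)

velocity change Δv = (0.11733333, 0.20266667, -0.12266667)
applied force F = (2.2000, 3.8000, -2.3000)
rate change Δω = (-0.06288000, 0.16977778, -0.09328000)
I·α + gyro = (-0.0500, 0.2000, -0.1100)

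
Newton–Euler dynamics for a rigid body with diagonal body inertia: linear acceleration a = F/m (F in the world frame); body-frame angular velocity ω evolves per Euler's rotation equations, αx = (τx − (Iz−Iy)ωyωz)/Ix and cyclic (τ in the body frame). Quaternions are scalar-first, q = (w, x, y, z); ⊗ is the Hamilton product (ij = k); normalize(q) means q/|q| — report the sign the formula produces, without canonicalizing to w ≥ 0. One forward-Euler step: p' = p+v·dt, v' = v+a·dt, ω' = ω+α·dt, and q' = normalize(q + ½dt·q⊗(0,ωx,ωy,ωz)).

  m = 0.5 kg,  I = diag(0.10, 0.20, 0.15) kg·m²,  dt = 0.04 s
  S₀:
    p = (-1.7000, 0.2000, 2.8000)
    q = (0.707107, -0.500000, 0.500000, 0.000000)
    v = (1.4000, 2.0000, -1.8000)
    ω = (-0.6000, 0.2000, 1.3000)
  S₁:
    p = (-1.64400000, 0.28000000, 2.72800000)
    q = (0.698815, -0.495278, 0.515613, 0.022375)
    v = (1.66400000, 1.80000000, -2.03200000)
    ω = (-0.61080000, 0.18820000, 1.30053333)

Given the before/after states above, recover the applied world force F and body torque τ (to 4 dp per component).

rate change Δω = (-0.01080000, -0.01180000, 0.00053333)
precession coupling = (-0.0130, 0.0390, -0.0120)
applied torque τ = (-0.0400, -0.0200, -0.0100)
Δv = v₁−v₀ = (0.26400000, -0.20000000, -0.23200000)
F = m·Δv/dt = (3.3000, -2.5000, -2.9000)

F = (3.3000, -2.5000, -2.9000)
τ = (-0.0400, -0.0200, -0.0100)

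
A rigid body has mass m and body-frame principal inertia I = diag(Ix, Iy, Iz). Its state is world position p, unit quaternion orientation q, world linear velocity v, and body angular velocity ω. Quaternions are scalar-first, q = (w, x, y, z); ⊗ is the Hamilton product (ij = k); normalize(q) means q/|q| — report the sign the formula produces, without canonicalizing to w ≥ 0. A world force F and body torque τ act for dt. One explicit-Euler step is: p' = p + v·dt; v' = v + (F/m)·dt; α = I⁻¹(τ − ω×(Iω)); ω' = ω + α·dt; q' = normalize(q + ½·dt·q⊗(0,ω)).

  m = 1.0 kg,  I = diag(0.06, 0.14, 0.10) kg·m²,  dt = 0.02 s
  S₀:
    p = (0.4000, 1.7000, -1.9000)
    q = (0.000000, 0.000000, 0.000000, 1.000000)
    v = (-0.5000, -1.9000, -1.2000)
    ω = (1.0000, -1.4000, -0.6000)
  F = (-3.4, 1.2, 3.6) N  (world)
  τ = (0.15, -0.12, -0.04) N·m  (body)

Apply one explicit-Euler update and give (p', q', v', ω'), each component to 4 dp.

(τ − ω×Iω)/I = (3.0600, -1.0286, 0.7200)
new body rate ω' = (1.0612, -1.4206, -0.5856)
q⊗(0,ω) = (0.6000000, 1.4000000, 1.0000000, 0.0000000)
q + ½dt·q⊗(0,ω), renormalized = (0.0060, 0.0140, 0.0100, 0.9998)
linear accel F/m = (-3.4000, 1.2000, 3.6000)
p + v·dt = (0.3900, 1.6620, -1.9240)
v' = v + a·dt = (-0.5680, -1.8760, -1.1280)

p' = (0.3900, 1.6620, -1.9240)
q' = (0.0060, 0.0140, 0.0100, 0.9998)
v' = (-0.5680, -1.8760, -1.1280)
ω' = (1.0612, -1.4206, -0.5856)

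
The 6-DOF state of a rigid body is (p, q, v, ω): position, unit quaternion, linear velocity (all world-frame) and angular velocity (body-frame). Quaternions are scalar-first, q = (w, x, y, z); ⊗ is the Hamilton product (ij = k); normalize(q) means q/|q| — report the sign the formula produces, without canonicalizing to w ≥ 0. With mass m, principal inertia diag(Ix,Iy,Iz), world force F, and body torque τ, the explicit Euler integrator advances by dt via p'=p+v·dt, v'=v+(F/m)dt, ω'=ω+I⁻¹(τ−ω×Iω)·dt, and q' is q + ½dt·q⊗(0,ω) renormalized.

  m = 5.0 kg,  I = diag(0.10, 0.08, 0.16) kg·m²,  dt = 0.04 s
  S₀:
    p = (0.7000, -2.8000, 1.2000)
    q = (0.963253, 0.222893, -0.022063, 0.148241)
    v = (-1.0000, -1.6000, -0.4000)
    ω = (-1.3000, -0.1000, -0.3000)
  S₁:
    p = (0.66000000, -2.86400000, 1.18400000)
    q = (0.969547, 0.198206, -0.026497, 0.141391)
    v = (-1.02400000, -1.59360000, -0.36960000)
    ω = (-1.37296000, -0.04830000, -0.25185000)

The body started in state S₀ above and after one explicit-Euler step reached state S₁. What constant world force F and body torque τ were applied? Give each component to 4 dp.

ω₁ − ω₀ = (-0.07296000, 0.05170000, 0.04815000)
gyro term ω₀×Iω₀ = (0.0024, -0.0234, -0.0026)
applied torque τ = (-0.1800, 0.0800, 0.1900)
v₁ − v₀ = (-0.02400000, 0.00640000, 0.03040000)
m·(v₁−v₀)/dt = (-3.0000, 0.8000, 3.8000)

F = (-3.0000, 0.8000, 3.8000)
τ = (-0.1800, 0.0800, 0.1900)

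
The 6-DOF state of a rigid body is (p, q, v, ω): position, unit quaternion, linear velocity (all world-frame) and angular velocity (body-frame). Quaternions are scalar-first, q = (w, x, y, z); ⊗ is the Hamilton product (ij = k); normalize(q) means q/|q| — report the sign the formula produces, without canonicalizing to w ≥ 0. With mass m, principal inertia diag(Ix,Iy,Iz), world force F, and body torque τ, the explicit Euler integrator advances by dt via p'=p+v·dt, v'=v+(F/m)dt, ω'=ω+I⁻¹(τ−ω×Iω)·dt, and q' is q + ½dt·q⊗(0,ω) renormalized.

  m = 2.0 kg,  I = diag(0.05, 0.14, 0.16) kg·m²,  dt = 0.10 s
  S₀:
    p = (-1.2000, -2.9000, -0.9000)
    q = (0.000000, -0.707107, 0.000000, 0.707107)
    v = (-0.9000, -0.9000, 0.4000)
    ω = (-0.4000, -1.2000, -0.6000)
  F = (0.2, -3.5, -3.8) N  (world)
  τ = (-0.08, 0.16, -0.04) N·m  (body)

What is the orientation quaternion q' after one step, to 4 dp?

q⊗(0,ω) = (0.1414214, 0.8485284, -0.7071070, 0.8485284)
q' = normalize(q + ½dt·q⊗(0,ω)) = (0.0071, -0.6631, -0.0353, 0.7477)

q' = (0.0071, -0.6631, -0.0353, 0.7477)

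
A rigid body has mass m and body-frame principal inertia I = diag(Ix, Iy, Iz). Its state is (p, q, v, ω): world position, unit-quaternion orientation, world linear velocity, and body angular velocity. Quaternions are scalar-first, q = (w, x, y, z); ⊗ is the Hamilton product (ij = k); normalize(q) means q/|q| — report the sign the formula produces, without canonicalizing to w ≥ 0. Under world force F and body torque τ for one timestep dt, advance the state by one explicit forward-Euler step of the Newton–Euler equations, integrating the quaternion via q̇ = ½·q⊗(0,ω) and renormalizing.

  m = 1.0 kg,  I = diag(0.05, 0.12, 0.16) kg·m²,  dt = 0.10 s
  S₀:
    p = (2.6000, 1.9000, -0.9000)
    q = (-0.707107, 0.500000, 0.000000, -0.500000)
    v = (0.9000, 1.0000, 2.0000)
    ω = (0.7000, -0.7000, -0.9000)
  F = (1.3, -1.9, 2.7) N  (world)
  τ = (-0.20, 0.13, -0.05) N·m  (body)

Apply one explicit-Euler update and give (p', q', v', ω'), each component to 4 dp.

linear accel F/m = (1.3000, -1.9000, 2.7000)
p + v·dt = (2.6900, 2.0000, -0.7000)
new velocity v' = (1.0300, 0.8100, 2.2700)
precession coupling ω×(Iω) = (0.0252, 0.0693, -0.0343)
α = I⁻¹(τ − ω×Iω) = (-4.5040, 0.5058, -0.0981)
ω' = ω + α·dt = (0.2496, -0.6494, -0.9098)
Hamilton product q⊗(0,ω) = (-0.8000000, -0.8449749, 0.5949749, 0.2863963)
q' = normalize(q + ½dt·q⊗(0,ω)) = (-0.7454, 0.4567, 0.0297, -0.4846)

p' = (2.6900, 2.0000, -0.7000)
q' = (-0.7454, 0.4567, 0.0297, -0.4846)
v' = (1.0300, 0.8100, 2.2700)
ω' = (0.2496, -0.6494, -0.9098)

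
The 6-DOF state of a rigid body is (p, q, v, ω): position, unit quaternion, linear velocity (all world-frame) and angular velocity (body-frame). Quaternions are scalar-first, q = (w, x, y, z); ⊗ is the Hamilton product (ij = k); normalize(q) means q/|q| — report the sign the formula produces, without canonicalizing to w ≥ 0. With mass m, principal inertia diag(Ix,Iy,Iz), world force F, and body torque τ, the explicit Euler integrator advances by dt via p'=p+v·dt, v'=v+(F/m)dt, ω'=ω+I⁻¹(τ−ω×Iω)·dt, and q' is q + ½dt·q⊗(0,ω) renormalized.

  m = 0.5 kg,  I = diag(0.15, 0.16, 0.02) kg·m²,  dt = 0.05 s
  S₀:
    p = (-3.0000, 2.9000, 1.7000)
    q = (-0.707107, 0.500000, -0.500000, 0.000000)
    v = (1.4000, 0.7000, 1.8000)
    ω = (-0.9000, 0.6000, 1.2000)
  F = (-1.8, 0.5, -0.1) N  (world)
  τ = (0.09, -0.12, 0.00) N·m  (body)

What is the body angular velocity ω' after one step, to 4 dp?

ω' = (-0.8364, 0.6064, 1.2135)

ω×(Iω) gyroscopic = (-0.1008, -0.1404, -0.0054)
(τ − ω×Iω)/I = (1.2720, 0.1275, 0.2700)
ω' = ω + α·dt = (-0.8364, 0.6064, 1.2135)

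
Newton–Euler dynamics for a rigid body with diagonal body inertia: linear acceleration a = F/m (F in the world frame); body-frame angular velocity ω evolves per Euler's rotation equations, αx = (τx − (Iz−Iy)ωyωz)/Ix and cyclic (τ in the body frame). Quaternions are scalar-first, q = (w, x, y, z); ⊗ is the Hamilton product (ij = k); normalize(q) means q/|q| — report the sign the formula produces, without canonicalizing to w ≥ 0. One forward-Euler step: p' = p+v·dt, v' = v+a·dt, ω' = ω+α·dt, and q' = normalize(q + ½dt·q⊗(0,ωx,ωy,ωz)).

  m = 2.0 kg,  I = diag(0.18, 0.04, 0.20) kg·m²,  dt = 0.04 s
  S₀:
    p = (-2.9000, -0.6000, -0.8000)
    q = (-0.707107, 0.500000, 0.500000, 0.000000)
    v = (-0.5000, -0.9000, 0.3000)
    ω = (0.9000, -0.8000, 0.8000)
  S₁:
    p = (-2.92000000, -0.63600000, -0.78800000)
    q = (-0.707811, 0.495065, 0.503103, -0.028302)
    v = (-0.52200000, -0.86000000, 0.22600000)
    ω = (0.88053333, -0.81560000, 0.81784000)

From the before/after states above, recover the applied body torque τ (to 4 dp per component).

ω₁ − ω₀ = (-0.01946667, -0.01560000, 0.01784000)
gyro term ω₀×Iω₀ = (-0.1024, -0.0144, 0.1008)
I·α + gyro = (-0.1900, -0.0300, 0.1900)

τ = (-0.1900, -0.0300, 0.1900)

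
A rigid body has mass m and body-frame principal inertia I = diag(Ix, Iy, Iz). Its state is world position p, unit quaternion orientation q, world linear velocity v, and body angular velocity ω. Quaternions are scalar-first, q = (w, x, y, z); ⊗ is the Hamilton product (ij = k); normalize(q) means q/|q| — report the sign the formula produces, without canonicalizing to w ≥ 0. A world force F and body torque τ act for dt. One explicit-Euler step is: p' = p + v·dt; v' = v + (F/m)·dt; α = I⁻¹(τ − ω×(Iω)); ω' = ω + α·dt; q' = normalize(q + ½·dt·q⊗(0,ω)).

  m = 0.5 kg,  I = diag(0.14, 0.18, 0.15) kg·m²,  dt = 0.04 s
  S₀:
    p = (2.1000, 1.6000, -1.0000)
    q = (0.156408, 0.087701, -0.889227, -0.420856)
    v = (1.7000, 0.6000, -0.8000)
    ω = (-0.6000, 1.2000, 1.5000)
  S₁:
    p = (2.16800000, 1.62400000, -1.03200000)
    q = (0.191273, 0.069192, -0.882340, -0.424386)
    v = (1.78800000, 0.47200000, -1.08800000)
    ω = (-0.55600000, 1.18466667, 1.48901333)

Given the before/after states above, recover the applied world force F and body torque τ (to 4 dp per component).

v₁ − v₀ = (0.08800000, -0.12800000, -0.28800000)
applied force F = (1.1000, -1.6000, -3.6000)
ω₁ − ω₀ = (0.04400000, -0.01533333, -0.01098667)
ω₀×(Iω₀) = (-0.0540, 0.0090, -0.0288)
applied torque τ = (0.1000, -0.0600, -0.0700)

F = (1.1000, -1.6000, -3.6000)
τ = (0.1000, -0.0600, -0.0700)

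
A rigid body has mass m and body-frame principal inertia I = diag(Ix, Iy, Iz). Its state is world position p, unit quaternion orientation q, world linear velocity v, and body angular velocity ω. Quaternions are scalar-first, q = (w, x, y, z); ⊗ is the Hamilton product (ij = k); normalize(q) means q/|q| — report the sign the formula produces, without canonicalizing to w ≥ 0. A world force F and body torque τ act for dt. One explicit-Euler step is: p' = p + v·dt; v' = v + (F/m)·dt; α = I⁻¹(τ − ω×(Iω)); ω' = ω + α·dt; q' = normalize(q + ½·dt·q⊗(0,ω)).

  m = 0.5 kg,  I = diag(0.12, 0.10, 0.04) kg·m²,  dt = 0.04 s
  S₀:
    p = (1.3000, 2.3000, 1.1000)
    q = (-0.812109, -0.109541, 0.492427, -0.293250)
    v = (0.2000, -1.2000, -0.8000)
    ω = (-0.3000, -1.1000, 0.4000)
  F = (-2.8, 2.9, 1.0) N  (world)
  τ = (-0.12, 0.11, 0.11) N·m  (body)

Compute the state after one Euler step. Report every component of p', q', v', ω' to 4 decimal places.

p + v·dt = (1.3080, 2.2520, 1.0680)
v' = v + a·dt = (-0.0240, -0.9680, -0.7200)
(τ − ω×Iω)/I = (-1.2200, 1.1960, 2.9150)
ω' = ω + α·dt = (-0.3488, -1.0522, 0.5166)
2q̇ = q⊗(0,ω) = (0.6261074, 0.1180285, 1.0251113, -0.0566204)
q + ½dt·q⊗(0,ω), renormalized = (-0.7994, -0.1071, 0.5128, -0.2943)

p' = (1.3080, 2.2520, 1.0680)
q' = (-0.7994, -0.1071, 0.5128, -0.2943)
v' = (-0.0240, -0.9680, -0.7200)
ω' = (-0.3488, -1.0522, 0.5166)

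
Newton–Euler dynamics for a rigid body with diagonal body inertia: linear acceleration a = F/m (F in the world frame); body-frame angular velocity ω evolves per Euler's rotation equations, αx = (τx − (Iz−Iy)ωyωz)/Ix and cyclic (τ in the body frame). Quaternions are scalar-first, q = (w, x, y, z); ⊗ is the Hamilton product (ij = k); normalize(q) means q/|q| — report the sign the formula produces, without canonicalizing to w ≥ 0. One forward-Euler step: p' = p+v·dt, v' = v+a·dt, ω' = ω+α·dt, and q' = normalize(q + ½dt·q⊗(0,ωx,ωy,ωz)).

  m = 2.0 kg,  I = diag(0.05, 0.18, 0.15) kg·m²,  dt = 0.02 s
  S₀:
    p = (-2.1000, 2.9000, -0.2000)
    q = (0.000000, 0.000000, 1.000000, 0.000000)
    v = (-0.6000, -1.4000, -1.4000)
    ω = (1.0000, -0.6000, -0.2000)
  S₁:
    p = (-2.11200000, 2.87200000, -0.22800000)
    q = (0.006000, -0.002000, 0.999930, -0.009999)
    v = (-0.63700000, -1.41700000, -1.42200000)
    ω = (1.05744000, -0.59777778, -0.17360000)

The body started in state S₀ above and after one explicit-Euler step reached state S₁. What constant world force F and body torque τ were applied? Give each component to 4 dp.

F = (-3.7000, -1.7000, -2.2000)
τ = (0.1400, 0.0400, 0.1200)

velocity change Δv = (-0.03700000, -0.01700000, -0.02200000)
m·(v₁−v₀)/dt = (-3.7000, -1.7000, -2.2000)
Δω = ω₁−ω₀ = (0.05744000, 0.00222222, 0.02640000)
τ = I·(Δω/dt) + ω₀×(Iω₀) = (0.1400, 0.0400, 0.1200)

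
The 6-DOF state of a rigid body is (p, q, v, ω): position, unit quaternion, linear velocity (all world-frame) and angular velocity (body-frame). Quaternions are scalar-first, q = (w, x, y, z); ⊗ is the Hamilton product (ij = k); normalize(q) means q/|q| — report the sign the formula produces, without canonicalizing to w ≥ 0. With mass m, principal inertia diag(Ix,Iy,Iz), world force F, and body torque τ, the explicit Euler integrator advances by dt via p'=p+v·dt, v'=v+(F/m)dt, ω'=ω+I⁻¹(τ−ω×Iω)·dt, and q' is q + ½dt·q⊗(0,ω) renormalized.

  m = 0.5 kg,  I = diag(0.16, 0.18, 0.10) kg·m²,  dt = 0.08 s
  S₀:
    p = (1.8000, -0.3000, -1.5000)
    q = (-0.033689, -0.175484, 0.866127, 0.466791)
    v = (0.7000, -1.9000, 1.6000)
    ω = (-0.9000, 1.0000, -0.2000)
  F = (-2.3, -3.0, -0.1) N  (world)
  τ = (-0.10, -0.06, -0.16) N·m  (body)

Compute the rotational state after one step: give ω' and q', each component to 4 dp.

ω' = (-0.9580, 0.9685, -0.3136)
q' = (-0.0708, -0.1996, 0.8453, 0.4905)

angular accel α = (-0.7250, -0.3933, -1.4200)
ω + α·dt = (-0.9580, 0.9685, -0.3136)
q⊗(0,ω) = (-0.9307044, -0.6096963, -0.4888977, 0.6107681)
q' = normalize(q + ½dt·q⊗(0,ω)) = (-0.0708, -0.1996, 0.8453, 0.4905)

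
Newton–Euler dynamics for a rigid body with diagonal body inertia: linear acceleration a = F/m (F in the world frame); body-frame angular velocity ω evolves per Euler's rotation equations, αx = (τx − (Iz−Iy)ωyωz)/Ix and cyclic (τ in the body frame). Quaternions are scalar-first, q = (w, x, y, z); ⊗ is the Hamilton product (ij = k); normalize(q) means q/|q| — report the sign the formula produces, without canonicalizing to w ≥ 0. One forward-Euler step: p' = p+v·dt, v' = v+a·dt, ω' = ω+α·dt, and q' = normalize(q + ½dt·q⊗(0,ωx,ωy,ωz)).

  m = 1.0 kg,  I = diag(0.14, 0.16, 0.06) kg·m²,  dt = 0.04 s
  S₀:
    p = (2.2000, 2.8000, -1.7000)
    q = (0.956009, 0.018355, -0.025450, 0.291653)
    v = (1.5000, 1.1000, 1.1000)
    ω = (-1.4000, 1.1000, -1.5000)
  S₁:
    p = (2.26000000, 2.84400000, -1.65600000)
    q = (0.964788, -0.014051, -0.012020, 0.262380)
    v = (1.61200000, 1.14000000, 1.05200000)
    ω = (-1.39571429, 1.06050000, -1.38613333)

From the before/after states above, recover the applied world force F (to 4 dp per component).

F = (2.8000, 1.0000, -1.2000)

v₁ − v₀ = (0.11200000, 0.04000000, -0.04800000)
F = m·Δv/dt = (2.8000, 1.0000, -1.2000)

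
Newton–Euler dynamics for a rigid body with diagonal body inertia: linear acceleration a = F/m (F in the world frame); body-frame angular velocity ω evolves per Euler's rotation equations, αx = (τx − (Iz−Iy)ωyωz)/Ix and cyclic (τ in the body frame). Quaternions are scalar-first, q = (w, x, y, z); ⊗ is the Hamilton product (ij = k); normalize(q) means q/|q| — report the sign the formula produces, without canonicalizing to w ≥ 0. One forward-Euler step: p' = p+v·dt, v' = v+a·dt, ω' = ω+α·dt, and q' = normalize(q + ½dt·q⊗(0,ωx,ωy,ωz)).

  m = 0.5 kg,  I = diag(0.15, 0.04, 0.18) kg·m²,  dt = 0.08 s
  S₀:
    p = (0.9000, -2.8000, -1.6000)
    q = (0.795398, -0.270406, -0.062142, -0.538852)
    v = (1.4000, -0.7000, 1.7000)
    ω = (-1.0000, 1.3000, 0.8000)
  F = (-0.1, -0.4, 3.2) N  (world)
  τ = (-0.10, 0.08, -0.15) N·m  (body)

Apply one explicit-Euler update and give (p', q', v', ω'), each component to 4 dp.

a = F/m = (-0.2000, -0.8000, 6.4000)
p + v·dt = (1.0120, -2.8560, -1.4640)
v' = v + a·dt = (1.3840, -0.7640, 2.2120)
α = I⁻¹(τ − ω×Iω) = (-1.6373, 1.4000, -1.6278)
ω + α·dt = (-1.1310, 1.4120, 0.6698)
q⊗(0,ω) = (0.2414602, -0.1446040, 1.7891942, 0.2226486)
updated quaternion q' = (0.8029, -0.2755, 0.0094, -0.5285)

p' = (1.0120, -2.8560, -1.4640)
q' = (0.8029, -0.2755, 0.0094, -0.5285)
v' = (1.3840, -0.7640, 2.2120)
ω' = (-1.1310, 1.4120, 0.6698)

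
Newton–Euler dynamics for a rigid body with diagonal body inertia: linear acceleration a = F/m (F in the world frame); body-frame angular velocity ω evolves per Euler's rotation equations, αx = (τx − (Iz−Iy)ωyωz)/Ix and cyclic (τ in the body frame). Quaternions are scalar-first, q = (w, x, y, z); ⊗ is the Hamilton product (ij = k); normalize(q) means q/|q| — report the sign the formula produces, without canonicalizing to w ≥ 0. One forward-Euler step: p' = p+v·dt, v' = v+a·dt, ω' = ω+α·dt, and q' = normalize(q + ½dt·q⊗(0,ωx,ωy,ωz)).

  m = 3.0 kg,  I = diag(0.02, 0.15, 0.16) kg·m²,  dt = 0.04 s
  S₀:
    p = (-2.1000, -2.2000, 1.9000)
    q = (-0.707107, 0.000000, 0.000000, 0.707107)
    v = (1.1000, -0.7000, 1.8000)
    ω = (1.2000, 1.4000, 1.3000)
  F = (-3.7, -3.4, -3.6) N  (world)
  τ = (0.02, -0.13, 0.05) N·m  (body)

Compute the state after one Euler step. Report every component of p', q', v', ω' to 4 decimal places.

gyro term ω×Iω = (0.0182, -0.2184, 0.2184)
angular accel α = (0.0900, 0.5893, -1.0525)
new body rate ω' = (1.2036, 1.4236, 1.2579)
q⊗(0,ω) = (-0.9192391, -1.8384782, -0.1414214, -0.9192391)
q + ½dt·q⊗(0,ω), renormalized = (-0.7248, -0.0367, -0.0028, 0.6880)
linear accel F/m = (-1.2333, -1.1333, -1.2000)
p + v·dt = (-2.0560, -2.2280, 1.9720)
new velocity v' = (1.0507, -0.7453, 1.7520)

p' = (-2.0560, -2.2280, 1.9720)
q' = (-0.7248, -0.0367, -0.0028, 0.6880)
v' = (1.0507, -0.7453, 1.7520)
ω' = (1.2036, 1.4236, 1.2579)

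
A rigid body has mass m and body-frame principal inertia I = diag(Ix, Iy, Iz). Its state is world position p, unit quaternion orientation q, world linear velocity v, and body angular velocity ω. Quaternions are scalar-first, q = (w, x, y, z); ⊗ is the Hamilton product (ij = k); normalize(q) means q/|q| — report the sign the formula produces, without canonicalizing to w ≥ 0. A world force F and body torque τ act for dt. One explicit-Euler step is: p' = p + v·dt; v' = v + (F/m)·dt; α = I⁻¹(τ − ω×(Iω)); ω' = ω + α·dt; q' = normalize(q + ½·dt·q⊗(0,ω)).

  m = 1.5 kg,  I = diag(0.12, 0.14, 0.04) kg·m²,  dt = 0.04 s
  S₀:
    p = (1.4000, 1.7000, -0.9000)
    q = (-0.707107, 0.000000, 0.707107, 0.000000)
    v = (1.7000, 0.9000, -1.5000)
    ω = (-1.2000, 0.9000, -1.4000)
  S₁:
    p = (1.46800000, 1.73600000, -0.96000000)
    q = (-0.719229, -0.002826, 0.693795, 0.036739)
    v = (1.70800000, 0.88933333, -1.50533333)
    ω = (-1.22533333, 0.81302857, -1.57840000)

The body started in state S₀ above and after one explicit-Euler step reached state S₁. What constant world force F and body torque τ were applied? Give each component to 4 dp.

F = (0.3000, -0.4000, -0.2000)
τ = (0.0500, -0.1700, -0.2000)

rate change Δω = (-0.02533333, -0.08697143, -0.17840000)
ω₀×(Iω₀) = (0.1260, 0.1344, -0.0216)
applied torque τ = (0.0500, -0.1700, -0.2000)
v₁ − v₀ = (0.00800000, -0.01066667, -0.00533333)
applied force F = (0.3000, -0.4000, -0.2000)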